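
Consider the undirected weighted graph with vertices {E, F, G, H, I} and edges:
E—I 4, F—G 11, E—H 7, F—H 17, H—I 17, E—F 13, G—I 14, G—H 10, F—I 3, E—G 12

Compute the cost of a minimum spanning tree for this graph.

24

Prim, starting at G.
Step 1: frontier [G—H 10, F—G 11, E—G 12, G—I 14] → take G—H (10); add H.
Step 2: frontier [F—G 11, E—G 12, G—I 14, E—H 7, F—H 17, H—I 17] → take E—H (7); add E.
Step 3: frontier [E—I 4, E—F 13, F—G 11, G—I 14, F—H 17, H—I 17] → take E—I (4); add I.
Step 4: frontier [E—F 13, F—G 11, F—H 17, F—I 3] → take F—I (3); add F.
MST edges: G—H, E—H, E—I, F—I; total weight 10+7+4+3 = 24.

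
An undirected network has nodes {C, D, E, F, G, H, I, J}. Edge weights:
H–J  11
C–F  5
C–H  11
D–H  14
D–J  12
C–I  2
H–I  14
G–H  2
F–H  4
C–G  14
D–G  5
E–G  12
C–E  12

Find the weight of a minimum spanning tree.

41

Kruskal's algorithm — process edges by increasing weight (ties by edge label):
C–I (2): add — endpoints in different components.
G–H (2): add — endpoints in different components.
F–H (4): add — endpoints in different components.
C–F (5): add — endpoints in different components.
D–G (5): add — endpoints in different components.
C–H (11): skip — C and H already connected.
H–J (11): add — endpoints in different components.
C–E (12): add — endpoints in different components.
MST edges: C–I, G–H, F–H, C–F, D–G, H–J, C–E; total weight 2+2+4+5+5+11+12 = 41.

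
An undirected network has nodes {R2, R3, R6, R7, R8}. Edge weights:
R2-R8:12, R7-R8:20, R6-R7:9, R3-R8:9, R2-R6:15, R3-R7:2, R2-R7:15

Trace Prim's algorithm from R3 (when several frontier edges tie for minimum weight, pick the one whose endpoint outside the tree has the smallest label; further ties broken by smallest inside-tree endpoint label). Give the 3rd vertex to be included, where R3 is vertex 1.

Grow the tree from R3 using Prim:
Step 1: cheapest edge leaving the tree is R3-R7 (2); add R7.
Step 2: cheapest edge leaving the tree is R6-R7 (9); add R6.
Step 3: cheapest edge leaving the tree is R3-R8 (9); add R8.
Step 4: cheapest edge leaving the tree is R2-R8 (12); add R2.
Vertex order: R3, R7, R6, R8, R2. The 3rd vertex is R6.

R6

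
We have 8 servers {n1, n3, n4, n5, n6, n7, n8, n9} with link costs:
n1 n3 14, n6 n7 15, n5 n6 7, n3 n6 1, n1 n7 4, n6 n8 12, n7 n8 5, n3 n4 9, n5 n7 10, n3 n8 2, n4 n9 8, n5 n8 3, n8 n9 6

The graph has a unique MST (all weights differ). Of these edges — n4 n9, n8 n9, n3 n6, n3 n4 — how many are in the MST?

3

Kruskal's algorithm — process edges by increasing weight (ties by edge label):
n3 n6 (1): add — endpoints in different components.
n3 n8 (2): add — endpoints in different components.
n5 n8 (3): add — endpoints in different components.
n1 n7 (4): add — endpoints in different components.
n7 n8 (5): add — endpoints in different components.
n8 n9 (6): add — endpoints in different components.
n5 n6 (7): skip — n5 and n6 already connected.
n4 n9 (8): add — endpoints in different components.
MST edge set: {n3 n6, n3 n8, n5 n8, n1 n7, n7 n8, n8 n9, n4 n9}.
Of the listed edges, {n4 n9, n8 n9, n3 n6} are in the MST → 3.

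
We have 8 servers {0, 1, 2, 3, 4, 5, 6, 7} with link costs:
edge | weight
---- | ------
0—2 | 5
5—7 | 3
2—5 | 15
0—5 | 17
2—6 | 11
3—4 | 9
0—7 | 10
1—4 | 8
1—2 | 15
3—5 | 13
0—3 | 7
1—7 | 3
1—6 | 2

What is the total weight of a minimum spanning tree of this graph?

37

Prim, starting at 0.
Step 1: frontier [0—2 5, 0—3 7, 0—7 10, 0—5 17] → take 0—2 (5); add 2.
Step 2: frontier [0—3 7, 0—7 10, 0—5 17, 2—6 11, 1—2 15, 2—5 15] → take 0—3 (7); add 3.
Step 3: frontier [0—7 10, 0—5 17, 2—6 11, 1—2 15, 2—5 15, 3—4 9, 3—5 13] → take 3—4 (9); add 4.
Step 4: frontier [0—7 10, 0—5 17, 2—6 11, 1—2 15, 2—5 15, 3—5 13, 1—4 8] → take 1—4 (8); add 1.
Step 5: frontier [0—7 10, 0—5 17, 1—6 2, 1—7 3, 2—6 11, 2—5 15, 3—5 13] → take 1—6 (2); add 6.
Step 6: frontier [0—7 10, 0—5 17, 1—7 3, 2—5 15, 3—5 13] → take 1—7 (3); add 7.
Step 7: frontier [0—5 17, 2—5 15, 3—5 13, 5—7 3] → take 5—7 (3); add 5.
MST edges: 0—2, 0—3, 3—4, 1—4, 1—6, 1—7, 5—7; total weight 5+7+9+8+2+3+3 = 37.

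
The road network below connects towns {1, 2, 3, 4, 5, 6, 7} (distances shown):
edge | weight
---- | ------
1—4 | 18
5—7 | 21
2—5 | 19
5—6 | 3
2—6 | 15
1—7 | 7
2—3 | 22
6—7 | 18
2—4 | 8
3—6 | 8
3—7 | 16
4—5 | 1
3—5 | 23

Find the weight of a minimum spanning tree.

Grow the tree from 3 using Prim:
Step 1: cheapest edge leaving the tree is 3—6 (8); add 6.
Step 2: cheapest edge leaving the tree is 5—6 (3); add 5.
Step 3: cheapest edge leaving the tree is 4—5 (1); add 4.
Step 4: cheapest edge leaving the tree is 2—4 (8); add 2.
Step 5: cheapest edge leaving the tree is 3—7 (16); add 7.
Step 6: cheapest edge leaving the tree is 1—7 (7); add 1.
MST edges: 3—6, 5—6, 4—5, 2—4, 3—7, 1—7; total weight 8+3+1+8+16+7 = 43.

43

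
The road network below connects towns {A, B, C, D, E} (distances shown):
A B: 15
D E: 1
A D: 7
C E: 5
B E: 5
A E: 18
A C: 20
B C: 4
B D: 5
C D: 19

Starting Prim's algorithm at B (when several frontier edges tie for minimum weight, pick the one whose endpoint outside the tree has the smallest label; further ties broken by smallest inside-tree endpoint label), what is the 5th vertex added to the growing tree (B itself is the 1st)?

A

Grow the tree from B using Prim:
Step 1: cheapest edge leaving the tree is B C (4); add C.
Step 2: cheapest edge leaving the tree is B D (5); add D.
Step 3: cheapest edge leaving the tree is D E (1); add E.
Step 4: cheapest edge leaving the tree is A D (7); add A.
Vertex order: B, C, D, E, A. The 5th vertex is A.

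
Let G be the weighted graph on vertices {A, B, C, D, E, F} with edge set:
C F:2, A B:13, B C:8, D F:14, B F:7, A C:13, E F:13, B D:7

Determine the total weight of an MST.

42

Prim, starting at E.
Step 1: cheapest edge leaving the tree is E F (13); add F.
Step 2: cheapest edge leaving the tree is C F (2); add C.
Step 3: cheapest edge leaving the tree is B F (7); add B.
Step 4: cheapest edge leaving the tree is B D (7); add D.
Step 5: cheapest edge leaving the tree is A B (13); add A.
MST edges: E F, C F, B F, B D, A B; total weight 13+2+7+7+13 = 42.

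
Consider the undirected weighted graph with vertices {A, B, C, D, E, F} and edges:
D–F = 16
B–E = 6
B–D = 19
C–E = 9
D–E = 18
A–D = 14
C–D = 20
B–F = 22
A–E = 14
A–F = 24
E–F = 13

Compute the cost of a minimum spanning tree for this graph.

56

Grow the tree from E using Prim:
Step 1: cheapest edge leaving the tree is B–E (6); add B.
Step 2: cheapest edge leaving the tree is C–E (9); add C.
Step 3: cheapest edge leaving the tree is E–F (13); add F.
Step 4: cheapest edge leaving the tree is A–E (14); add A.
Step 5: cheapest edge leaving the tree is A–D (14); add D.
MST edges: B–E, C–E, E–F, A–E, A–D; total weight 6+9+13+14+14 = 56.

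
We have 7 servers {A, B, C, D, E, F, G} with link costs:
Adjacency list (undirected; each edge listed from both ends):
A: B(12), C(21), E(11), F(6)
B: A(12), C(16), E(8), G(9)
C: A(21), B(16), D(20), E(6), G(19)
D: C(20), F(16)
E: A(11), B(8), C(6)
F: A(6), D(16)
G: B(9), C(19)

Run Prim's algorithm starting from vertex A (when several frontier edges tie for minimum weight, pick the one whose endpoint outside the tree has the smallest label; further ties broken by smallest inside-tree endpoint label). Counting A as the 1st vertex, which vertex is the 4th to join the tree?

C

Grow the tree from A using Prim:
Step 1: cheapest edge leaving the tree is A—F (6); add F.
Step 2: cheapest edge leaving the tree is A—E (11); add E.
Step 3: cheapest edge leaving the tree is C—E (6); add C.
Step 4: cheapest edge leaving the tree is B—E (8); add B.
Step 5: cheapest edge leaving the tree is B—G (9); add G.
Step 6: cheapest edge leaving the tree is D—F (16); add D.
Vertex order: A, F, E, C, B, G, D. The 4th vertex is C.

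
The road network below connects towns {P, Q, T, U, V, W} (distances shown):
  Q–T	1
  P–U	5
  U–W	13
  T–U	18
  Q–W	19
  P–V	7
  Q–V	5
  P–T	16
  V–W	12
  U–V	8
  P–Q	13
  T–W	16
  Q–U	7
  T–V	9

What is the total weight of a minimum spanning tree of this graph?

30

Grow the tree from V using Prim:
Step 1: frontier [Q–V 5, P–V 7, U–V 8, T–V 9, V–W 12] → take Q–V (5); add Q.
Step 2: frontier [Q–T 1, Q–U 7, P–Q 13, Q–W 19, P–V 7, U–V 8, T–V 9, V–W 12] → take Q–T (1); add T.
Step 3: frontier [Q–U 7, P–Q 13, Q–W 19, P–T 16, T–W 16, T–U 18, P–V 7, U–V 8, V–W 12] → take P–V (7); add P.
Step 4: frontier [P–U 5, Q–U 7, Q–W 19, T–W 16, T–U 18, U–V 8, V–W 12] → take P–U (5); add U.
Step 5: frontier [Q–W 19, T–W 16, U–W 13, V–W 12] → take V–W (12); add W.
MST edges: Q–V, Q–T, P–V, P–U, V–W; total weight 5+1+7+5+12 = 30.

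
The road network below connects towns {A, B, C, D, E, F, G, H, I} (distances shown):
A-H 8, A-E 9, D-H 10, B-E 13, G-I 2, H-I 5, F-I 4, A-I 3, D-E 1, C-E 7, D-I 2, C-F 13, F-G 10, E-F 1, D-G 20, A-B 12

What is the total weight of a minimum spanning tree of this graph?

33

Kruskal's algorithm — process edges by increasing weight (ties by edge label):
D-E (1): add — endpoints in different components.
E-F (1): add — endpoints in different components.
D-I (2): add — endpoints in different components.
G-I (2): add — endpoints in different components.
A-I (3): add — endpoints in different components.
F-I (4): skip — F and I already connected.
H-I (5): add — endpoints in different components.
C-E (7): add — endpoints in different components.
A-H (8): skip — A and H already connected.
A-E (9): skip — A and E already connected.
D-H (10): skip — D and H already connected.
F-G (10): skip — F and G already connected.
A-B (12): add — endpoints in different components.
MST edges: D-E, E-F, D-I, G-I, A-I, H-I, C-E, A-B; total weight 1+1+2+2+3+5+7+12 = 33.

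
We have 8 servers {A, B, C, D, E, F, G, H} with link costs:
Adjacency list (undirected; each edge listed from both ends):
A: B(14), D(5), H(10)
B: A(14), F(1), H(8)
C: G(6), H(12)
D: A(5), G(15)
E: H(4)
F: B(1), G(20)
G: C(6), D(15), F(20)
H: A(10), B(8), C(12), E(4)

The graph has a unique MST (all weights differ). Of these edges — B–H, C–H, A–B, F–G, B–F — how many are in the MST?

Sort edges by weight, then run Kruskal:
B–F (1): add — endpoints in different components.
E–H (4): add — endpoints in different components.
A–D (5): add — endpoints in different components.
C–G (6): add — endpoints in different components.
B–H (8): add — endpoints in different components.
A–H (10): add — endpoints in different components.
C–H (12): add — endpoints in different components.
MST edge set: {B–F, E–H, A–D, C–G, B–H, A–H, C–H}.
Of the listed edges, {B–H, C–H, B–F} are in the MST → 3.

3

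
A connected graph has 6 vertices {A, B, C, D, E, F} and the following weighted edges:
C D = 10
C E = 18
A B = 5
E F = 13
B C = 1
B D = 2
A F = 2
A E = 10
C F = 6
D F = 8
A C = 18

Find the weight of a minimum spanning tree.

20

Prim, starting at F.
Step 1: frontier [A F 2, C F 6, D F 8, E F 13] → take A F (2); add A.
Step 2: frontier [A B 5, A E 10, A C 18, C F 6, D F 8, E F 13] → take A B (5); add B.
Step 3: frontier [A E 10, A C 18, B C 1, B D 2, C F 6, D F 8, E F 13] → take B C (1); add C.
Step 4: frontier [A E 10, B D 2, C D 10, C E 18, D F 8, E F 13] → take B D (2); add D.
Step 5: frontier [A E 10, C E 18, E F 13] → take A E (10); add E.
MST edges: A F, A B, B C, B D, A E; total weight 2+5+1+2+10 = 20.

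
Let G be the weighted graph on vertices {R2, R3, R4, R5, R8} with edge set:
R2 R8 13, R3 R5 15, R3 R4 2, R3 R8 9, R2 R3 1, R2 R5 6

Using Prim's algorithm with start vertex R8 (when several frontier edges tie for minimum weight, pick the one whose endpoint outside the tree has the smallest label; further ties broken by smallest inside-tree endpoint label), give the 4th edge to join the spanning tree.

Prim's algorithm from R8:
Step 1: cheapest edge leaving the tree is R3 R8 (9); add R3.
Step 2: cheapest edge leaving the tree is R2 R3 (1); add R2.
Step 3: cheapest edge leaving the tree is R3 R4 (2); add R4.
Step 4: cheapest edge leaving the tree is R2 R5 (6); add R5.
The 4th edge added is R2 R5.

R2-R5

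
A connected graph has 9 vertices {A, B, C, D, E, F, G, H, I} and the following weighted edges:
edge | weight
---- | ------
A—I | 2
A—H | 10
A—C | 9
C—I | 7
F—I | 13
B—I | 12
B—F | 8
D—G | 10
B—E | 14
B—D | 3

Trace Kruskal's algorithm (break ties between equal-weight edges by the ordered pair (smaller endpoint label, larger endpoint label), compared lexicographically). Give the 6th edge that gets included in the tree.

Kruskal's algorithm — process edges by increasing weight (ties by edge label):
A—I (2): add — endpoints in different components.
B—D (3): add — endpoints in different components.
C—I (7): add — endpoints in different components.
B—F (8): add — endpoints in different components.
A—C (9): skip — A and C already connected.
A—H (10): add — endpoints in different components.
D—G (10): add — endpoints in different components.
B—I (12): add — endpoints in different components.
F—I (13): skip — F and I already connected.
B—E (14): add — endpoints in different components.
The 6th edge added is D—G.

D-G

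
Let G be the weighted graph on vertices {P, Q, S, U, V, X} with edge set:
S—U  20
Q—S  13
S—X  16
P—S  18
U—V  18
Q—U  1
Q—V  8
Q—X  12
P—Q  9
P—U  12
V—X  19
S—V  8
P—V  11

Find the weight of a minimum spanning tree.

38

Grow the tree from P using Prim:
Step 1: frontier [P—Q 9, P—V 11, P—U 12, P—S 18] → take P—Q (9); add Q.
Step 2: frontier [P—V 11, P—U 12, P—S 18, Q—U 1, Q—V 8, Q—X 12, Q—S 13] → take Q—U (1); add U.
Step 3: frontier [P—V 11, P—S 18, Q—V 8, Q—X 12, Q—S 13, U—V 18, S—U 20] → take Q—V (8); add V.
Step 4: frontier [P—S 18, Q—X 12, Q—S 13, S—U 20, S—V 8, V—X 19] → take S—V (8); add S.
Step 5: frontier [Q—X 12, S—X 16, V—X 19] → take Q—X (12); add X.
MST edges: P—Q, Q—U, Q—V, S—V, Q—X; total weight 9+1+8+8+12 = 38.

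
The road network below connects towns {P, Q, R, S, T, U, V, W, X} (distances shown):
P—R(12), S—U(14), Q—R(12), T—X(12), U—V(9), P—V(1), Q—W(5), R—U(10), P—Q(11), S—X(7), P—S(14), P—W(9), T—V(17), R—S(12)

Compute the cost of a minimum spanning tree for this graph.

Kruskal: consider edges lightest-first.
P—V (1): add — endpoints in different components.
Q—W (5): add — endpoints in different components.
S—X (7): add — endpoints in different components.
P—W (9): add — endpoints in different components.
U—V (9): add — endpoints in different components.
R—U (10): add — endpoints in different components.
P—Q (11): skip — Q and P already connected.
P—R (12): skip — R and P already connected.
Q—R (12): skip — R and Q already connected.
R—S (12): add — endpoints in different components.
T—X (12): add — endpoints in different components.
MST edges: P—V, Q—W, S—X, P—W, U—V, R—U, R—S, T—X; total weight 1+5+7+9+9+10+12+12 = 65.

65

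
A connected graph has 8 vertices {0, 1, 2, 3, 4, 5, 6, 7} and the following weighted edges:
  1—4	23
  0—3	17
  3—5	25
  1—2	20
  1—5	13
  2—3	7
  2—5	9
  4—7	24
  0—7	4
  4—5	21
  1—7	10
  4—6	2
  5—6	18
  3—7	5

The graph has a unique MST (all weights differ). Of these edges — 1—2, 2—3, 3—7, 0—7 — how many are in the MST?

3

Kruskal's algorithm — process edges by increasing weight (ties by edge label):
4—6 (2): add — endpoints in different components.
0—7 (4): add — endpoints in different components.
3—7 (5): add — endpoints in different components.
2—3 (7): add — endpoints in different components.
2—5 (9): add — endpoints in different components.
1—7 (10): add — endpoints in different components.
1—5 (13): skip — 1 and 5 already connected.
0—3 (17): skip — 0 and 3 already connected.
5—6 (18): add — endpoints in different components.
MST edge set: {4—6, 0—7, 3—7, 2—3, 2—5, 1—7, 5—6}.
Of the listed edges, {2—3, 3—7, 0—7} are in the MST → 3.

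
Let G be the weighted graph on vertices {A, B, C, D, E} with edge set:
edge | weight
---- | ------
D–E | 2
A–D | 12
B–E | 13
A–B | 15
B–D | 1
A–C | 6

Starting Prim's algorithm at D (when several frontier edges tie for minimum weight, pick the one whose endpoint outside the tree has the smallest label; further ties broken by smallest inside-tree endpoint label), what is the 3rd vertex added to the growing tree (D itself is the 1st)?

E

Prim's algorithm from D:
Step 1: frontier [B–D 1, D–E 2, A–D 12] → take B–D (1); add B.
Step 2: frontier [B–E 13, A–B 15, D–E 2, A–D 12] → take D–E (2); add E.
Step 3: frontier [A–B 15, A–D 12] → take A–D (12); add A.
Step 4: frontier [A–C 6] → take A–C (6); add C.
Vertex order: D, B, E, A, C. The 3rd vertex is E.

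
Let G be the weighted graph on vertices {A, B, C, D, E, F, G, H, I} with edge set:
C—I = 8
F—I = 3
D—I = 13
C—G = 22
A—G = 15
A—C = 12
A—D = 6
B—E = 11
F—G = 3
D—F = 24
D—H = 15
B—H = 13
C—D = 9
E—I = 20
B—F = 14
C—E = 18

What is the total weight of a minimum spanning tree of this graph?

67

Kruskal: consider edges lightest-first.
F—G (3): add — endpoints in different components.
F—I (3): add — endpoints in different components.
A—D (6): add — endpoints in different components.
C—I (8): add — endpoints in different components.
C—D (9): add — endpoints in different components.
B—E (11): add — endpoints in different components.
A—C (12): skip — A and C already connected.
B—H (13): add — endpoints in different components.
D—I (13): skip — D and I already connected.
B—F (14): add — endpoints in different components.
MST edges: F—G, F—I, A—D, C—I, C—D, B—E, B—H, B—F; total weight 3+3+6+8+9+11+13+14 = 67.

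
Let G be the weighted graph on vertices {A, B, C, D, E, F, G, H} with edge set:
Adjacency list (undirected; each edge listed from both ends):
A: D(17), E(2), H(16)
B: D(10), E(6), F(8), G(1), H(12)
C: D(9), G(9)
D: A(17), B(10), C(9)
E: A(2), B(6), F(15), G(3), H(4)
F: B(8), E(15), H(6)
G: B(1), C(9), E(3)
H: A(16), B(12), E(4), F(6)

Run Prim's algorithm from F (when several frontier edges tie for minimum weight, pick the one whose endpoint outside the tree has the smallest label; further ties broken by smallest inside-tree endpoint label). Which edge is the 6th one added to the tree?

C-G

Prim, starting at F.
Step 1: cheapest edge leaving the tree is F–H (6); add H.
Step 2: cheapest edge leaving the tree is E–H (4); add E.
Step 3: cheapest edge leaving the tree is A–E (2); add A.
Step 4: cheapest edge leaving the tree is E–G (3); add G.
Step 5: cheapest edge leaving the tree is B–G (1); add B.
Step 6: cheapest edge leaving the tree is C–G (9); add C.
Step 7: cheapest edge leaving the tree is C–D (9); add D.
The 6th edge added is C–G.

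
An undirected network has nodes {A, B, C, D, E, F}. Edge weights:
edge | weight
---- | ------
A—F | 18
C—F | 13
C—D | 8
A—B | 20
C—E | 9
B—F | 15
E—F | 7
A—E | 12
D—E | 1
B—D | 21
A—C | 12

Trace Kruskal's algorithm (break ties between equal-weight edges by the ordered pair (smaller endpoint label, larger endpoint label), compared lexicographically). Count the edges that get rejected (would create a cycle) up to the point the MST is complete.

Kruskal: consider edges lightest-first.
D—E (1): add — endpoints in different components.
E—F (7): add — endpoints in different components.
C—D (8): add — endpoints in different components.
C—E (9): skip — C and E already connected.
A—C (12): add — endpoints in different components.
A—E (12): skip — A and E already connected.
C—F (13): skip — C and F already connected.
B—F (15): add — endpoints in different components.
Edges rejected before the tree was complete: 3.

3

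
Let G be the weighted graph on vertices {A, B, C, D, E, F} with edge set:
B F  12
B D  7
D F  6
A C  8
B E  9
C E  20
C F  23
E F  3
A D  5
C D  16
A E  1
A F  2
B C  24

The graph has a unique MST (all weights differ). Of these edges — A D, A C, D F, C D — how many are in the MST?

2

Kruskal: consider edges lightest-first.
A E (1): add — endpoints in different components.
A F (2): add — endpoints in different components.
E F (3): skip — E and F already connected.
A D (5): add — endpoints in different components.
D F (6): skip — D and F already connected.
B D (7): add — endpoints in different components.
A C (8): add — endpoints in different components.
MST edge set: {A E, A F, A D, B D, A C}.
Of the listed edges, {A D, A C} are in the MST → 2.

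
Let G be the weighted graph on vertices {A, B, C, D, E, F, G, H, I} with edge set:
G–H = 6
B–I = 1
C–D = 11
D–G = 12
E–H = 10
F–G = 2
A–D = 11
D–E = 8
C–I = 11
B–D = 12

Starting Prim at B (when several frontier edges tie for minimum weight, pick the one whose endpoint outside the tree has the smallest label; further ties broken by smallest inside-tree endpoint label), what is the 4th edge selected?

D-E

Prim, starting at B.
Step 1: frontier [B–I 1, B–D 12] → take B–I (1); add I.
Step 2: frontier [B–D 12, C–I 11] → take C–I (11); add C.
Step 3: frontier [B–D 12, C–D 11] → take C–D (11); add D.
Step 4: frontier [D–E 8, A–D 11, D–G 12] → take D–E (8); add E.
Step 5: frontier [A–D 11, D–G 12, E–H 10] → take E–H (10); add H.
Step 6: frontier [A–D 11, D–G 12, G–H 6] → take G–H (6); add G.
Step 7: frontier [A–D 11, F–G 2] → take F–G (2); add F.
Step 8: frontier [A–D 11] → take A–D (11); add A.
The 4th edge added is D–E.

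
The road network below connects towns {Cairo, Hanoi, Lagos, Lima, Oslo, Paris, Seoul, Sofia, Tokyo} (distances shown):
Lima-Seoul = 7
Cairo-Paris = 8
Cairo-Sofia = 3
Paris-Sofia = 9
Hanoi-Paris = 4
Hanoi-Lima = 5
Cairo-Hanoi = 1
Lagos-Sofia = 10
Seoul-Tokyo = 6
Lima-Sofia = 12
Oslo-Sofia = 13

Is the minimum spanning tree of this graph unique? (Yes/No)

Kruskal: consider edges lightest-first.
Cairo-Hanoi (1): add — endpoints in different components.
Cairo-Sofia (3): add — endpoints in different components.
Hanoi-Paris (4): add — endpoints in different components.
Hanoi-Lima (5): add — endpoints in different components.
Seoul-Tokyo (6): add — endpoints in different components.
Lima-Seoul (7): add — endpoints in different components.
Cairo-Paris (8): skip — Paris and Cairo already connected.
Paris-Sofia (9): skip — Sofia and Paris already connected.
Lagos-Sofia (10): add — endpoints in different components.
Lima-Sofia (12): skip — Sofia and Lima already connected.
Oslo-Sofia (13): add — endpoints in different components.
Every non-tree edge has weight strictly greater than the heaviest edge on the tree path between its endpoints, so the MST is unique.

Yes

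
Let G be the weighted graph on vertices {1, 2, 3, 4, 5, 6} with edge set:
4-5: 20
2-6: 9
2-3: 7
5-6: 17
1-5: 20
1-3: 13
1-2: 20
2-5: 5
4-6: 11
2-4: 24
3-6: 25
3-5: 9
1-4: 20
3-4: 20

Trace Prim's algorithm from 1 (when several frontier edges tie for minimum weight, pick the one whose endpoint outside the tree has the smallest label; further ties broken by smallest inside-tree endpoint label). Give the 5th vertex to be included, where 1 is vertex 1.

Prim's algorithm from 1:
Step 1: frontier [1-3 13, 1-2 20, 1-4 20, 1-5 20] → take 1-3 (13); add 3.
Step 2: frontier [1-2 20, 1-4 20, 1-5 20, 2-3 7, 3-5 9, 3-4 20, 3-6 25] → take 2-3 (7); add 2.
Step 3: frontier [1-4 20, 1-5 20, 2-5 5, 2-6 9, 2-4 24, 3-5 9, 3-4 20, 3-6 25] → take 2-5 (5); add 5.
Step 4: frontier [1-4 20, 2-6 9, 2-4 24, 3-4 20, 3-6 25, 5-6 17, 4-5 20] → take 2-6 (9); add 6.
Step 5: frontier [1-4 20, 2-4 24, 3-4 20, 4-5 20, 4-6 11] → take 4-6 (11); add 4.
Vertex order: 1, 3, 2, 5, 6, 4. The 5th vertex is 6.

6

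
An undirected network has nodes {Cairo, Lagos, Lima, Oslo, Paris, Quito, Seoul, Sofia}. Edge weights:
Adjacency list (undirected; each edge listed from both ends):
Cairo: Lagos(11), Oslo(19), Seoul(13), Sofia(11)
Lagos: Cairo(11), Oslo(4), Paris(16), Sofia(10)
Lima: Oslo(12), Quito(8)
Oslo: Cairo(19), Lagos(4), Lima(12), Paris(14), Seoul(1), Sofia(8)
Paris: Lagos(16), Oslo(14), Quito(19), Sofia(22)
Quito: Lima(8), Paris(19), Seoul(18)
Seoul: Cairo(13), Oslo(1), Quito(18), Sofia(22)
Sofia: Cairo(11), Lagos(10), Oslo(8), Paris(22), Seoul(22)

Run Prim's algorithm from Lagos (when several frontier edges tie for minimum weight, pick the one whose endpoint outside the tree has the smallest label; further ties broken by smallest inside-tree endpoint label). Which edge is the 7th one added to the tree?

Prim's algorithm from Lagos:
Step 1: cheapest edge leaving the tree is Lagos-Oslo (4); add Oslo.
Step 2: cheapest edge leaving the tree is Oslo-Seoul (1); add Seoul.
Step 3: cheapest edge leaving the tree is Oslo-Sofia (8); add Sofia.
Step 4: cheapest edge leaving the tree is Cairo-Lagos (11); add Cairo.
Step 5: cheapest edge leaving the tree is Lima-Oslo (12); add Lima.
Step 6: cheapest edge leaving the tree is Lima-Quito (8); add Quito.
Step 7: cheapest edge leaving the tree is Oslo-Paris (14); add Paris.
The 7th edge added is Oslo-Paris.

Oslo-Paris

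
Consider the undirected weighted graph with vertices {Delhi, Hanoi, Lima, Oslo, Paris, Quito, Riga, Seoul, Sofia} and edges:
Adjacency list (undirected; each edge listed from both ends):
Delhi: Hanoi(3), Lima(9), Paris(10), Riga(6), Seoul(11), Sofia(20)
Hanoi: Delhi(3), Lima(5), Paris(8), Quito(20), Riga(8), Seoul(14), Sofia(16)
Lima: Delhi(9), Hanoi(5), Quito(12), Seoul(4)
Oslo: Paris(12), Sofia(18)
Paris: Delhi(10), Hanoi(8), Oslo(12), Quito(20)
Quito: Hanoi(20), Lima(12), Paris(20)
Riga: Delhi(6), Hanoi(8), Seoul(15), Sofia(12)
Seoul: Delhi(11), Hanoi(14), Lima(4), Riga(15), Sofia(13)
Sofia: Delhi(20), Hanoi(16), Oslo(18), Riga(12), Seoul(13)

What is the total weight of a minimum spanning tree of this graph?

Prim, starting at Riga.
Step 1: cheapest edge leaving the tree is Delhi—Riga (6); add Delhi.
Step 2: cheapest edge leaving the tree is Delhi—Hanoi (3); add Hanoi.
Step 3: cheapest edge leaving the tree is Hanoi—Lima (5); add Lima.
Step 4: cheapest edge leaving the tree is Lima—Seoul (4); add Seoul.
Step 5: cheapest edge leaving the tree is Hanoi—Paris (8); add Paris.
Step 6: cheapest edge leaving the tree is Oslo—Paris (12); add Oslo.
Step 7: cheapest edge leaving the tree is Lima—Quito (12); add Quito.
Step 8: cheapest edge leaving the tree is Riga—Sofia (12); add Sofia.
MST edges: Delhi—Riga, Delhi—Hanoi, Hanoi—Lima, Lima—Seoul, Hanoi—Paris, Oslo—Paris, Lima—Quito, Riga—Sofia; total weight 6+3+5+4+8+12+12+12 = 62.

62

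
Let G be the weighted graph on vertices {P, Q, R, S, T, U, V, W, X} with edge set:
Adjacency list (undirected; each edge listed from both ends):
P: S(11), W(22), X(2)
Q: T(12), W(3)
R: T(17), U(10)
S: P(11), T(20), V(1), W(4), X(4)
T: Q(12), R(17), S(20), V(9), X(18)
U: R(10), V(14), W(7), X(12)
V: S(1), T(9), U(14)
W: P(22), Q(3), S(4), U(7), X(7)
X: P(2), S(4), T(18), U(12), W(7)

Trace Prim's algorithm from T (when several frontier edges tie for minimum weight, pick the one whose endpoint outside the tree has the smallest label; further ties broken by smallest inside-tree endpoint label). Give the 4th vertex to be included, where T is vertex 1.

Grow the tree from T using Prim:
Step 1: cheapest edge leaving the tree is T V (9); add V.
Step 2: cheapest edge leaving the tree is S V (1); add S.
Step 3: cheapest edge leaving the tree is S W (4); add W.
Step 4: cheapest edge leaving the tree is Q W (3); add Q.
Step 5: cheapest edge leaving the tree is S X (4); add X.
Step 6: cheapest edge leaving the tree is P X (2); add P.
Step 7: cheapest edge leaving the tree is U W (7); add U.
Step 8: cheapest edge leaving the tree is R U (10); add R.
Vertex order: T, V, S, W, Q, X, P, U, R. The 4th vertex is W.

W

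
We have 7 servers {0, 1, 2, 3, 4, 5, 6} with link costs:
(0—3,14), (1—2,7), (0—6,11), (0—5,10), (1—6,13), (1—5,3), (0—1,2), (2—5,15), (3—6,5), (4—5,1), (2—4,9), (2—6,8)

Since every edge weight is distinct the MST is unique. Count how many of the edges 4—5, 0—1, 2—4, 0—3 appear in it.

Kruskal's algorithm — process edges by increasing weight (ties by edge label):
4—5 (1): add. Components now {0} {1} {2} {3} {4,5} {6}
0—1 (2): add. Components now {0,1} {2} {3} {4,5} {6}
1—5 (3): add. Components now {0,1,4,5} {2} {3} {6}
3—6 (5): add. Components now {0,1,4,5} {2} {3,6}
1—2 (7): add. Components now {0,1,2,4,5} {3,6}
2—6 (8): add. Components now {0,1,2,3,4,5,6}
MST edge set: {4—5, 0—1, 1—5, 3—6, 1—2, 2—6}.
Of the listed edges, {4—5, 0—1} are in the MST → 2.

2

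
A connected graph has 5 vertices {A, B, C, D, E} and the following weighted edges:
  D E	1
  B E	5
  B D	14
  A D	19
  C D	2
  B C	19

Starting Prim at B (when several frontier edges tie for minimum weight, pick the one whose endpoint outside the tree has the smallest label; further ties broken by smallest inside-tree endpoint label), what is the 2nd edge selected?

Prim, starting at B.
Step 1: cheapest edge leaving the tree is B E (5); add E.
Step 2: cheapest edge leaving the tree is D E (1); add D.
Step 3: cheapest edge leaving the tree is C D (2); add C.
Step 4: cheapest edge leaving the tree is A D (19); add A.
The 2nd edge added is D E.

D-E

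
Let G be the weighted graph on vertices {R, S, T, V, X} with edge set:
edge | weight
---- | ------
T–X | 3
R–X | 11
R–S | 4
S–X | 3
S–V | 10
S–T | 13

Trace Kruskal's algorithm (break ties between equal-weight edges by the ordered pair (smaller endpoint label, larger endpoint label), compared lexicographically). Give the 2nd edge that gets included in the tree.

Kruskal: consider edges lightest-first.
S–X (3): add — endpoints in different components.
T–X (3): add — endpoints in different components.
R–S (4): add — endpoints in different components.
S–V (10): add — endpoints in different components.
The 2nd edge added is T–X.

T-X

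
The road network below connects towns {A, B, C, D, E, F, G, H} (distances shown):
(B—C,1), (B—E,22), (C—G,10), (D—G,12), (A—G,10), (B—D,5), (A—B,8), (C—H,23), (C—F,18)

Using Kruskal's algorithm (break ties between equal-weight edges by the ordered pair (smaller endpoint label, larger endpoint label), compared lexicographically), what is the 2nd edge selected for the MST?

Kruskal's algorithm — process edges by increasing weight (ties by edge label):
B—C (1): add — endpoints in different components.
B—D (5): add — endpoints in different components.
A—B (8): add — endpoints in different components.
A—G (10): add — endpoints in different components.
C—G (10): skip — C and G already connected.
D—G (12): skip — D and G already connected.
C—F (18): add — endpoints in different components.
B—E (22): add — endpoints in different components.
C—H (23): add — endpoints in different components.
The 2nd edge added is B—D.

B-D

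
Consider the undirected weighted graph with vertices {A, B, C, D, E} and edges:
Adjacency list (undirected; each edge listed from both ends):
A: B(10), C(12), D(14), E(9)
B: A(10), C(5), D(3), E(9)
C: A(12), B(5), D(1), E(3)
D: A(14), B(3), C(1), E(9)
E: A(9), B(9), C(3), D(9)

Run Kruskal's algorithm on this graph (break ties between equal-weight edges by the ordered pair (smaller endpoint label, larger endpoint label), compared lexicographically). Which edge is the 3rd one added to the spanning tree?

Kruskal's algorithm — process edges by increasing weight (ties by edge label):
C-D (1): add — endpoints in different components.
B-D (3): add — endpoints in different components.
C-E (3): add — endpoints in different components.
B-C (5): skip — B and C already connected.
A-E (9): add — endpoints in different components.
The 3rd edge added is C-E.

C-E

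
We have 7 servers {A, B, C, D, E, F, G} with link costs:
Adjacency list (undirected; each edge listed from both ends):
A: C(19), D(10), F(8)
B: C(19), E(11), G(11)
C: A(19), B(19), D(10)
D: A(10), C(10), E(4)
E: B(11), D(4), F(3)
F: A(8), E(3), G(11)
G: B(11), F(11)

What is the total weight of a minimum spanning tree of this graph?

Prim, starting at C.
Step 1: frontier [C D 10, A C 19, B C 19] → take C D (10); add D.
Step 2: frontier [A C 19, B C 19, D E 4, A D 10] → take D E (4); add E.
Step 3: frontier [A C 19, B C 19, A D 10, E F 3, B E 11] → take E F (3); add F.
Step 4: frontier [A C 19, B C 19, A D 10, B E 11, A F 8, F G 11] → take A F (8); add A.
Step 5: frontier [B C 19, B E 11, F G 11] → take B E (11); add B.
Step 6: frontier [B G 11, F G 11] → take B G (11); add G.
MST edges: C D, D E, E F, A F, B E, B G; total weight 10+4+3+8+11+11 = 47.

47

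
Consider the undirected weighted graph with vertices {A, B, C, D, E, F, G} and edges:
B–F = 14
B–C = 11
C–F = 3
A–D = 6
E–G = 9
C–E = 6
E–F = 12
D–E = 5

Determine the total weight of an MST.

Prim, starting at E.
Step 1: cheapest edge leaving the tree is D–E (5); add D.
Step 2: cheapest edge leaving the tree is A–D (6); add A.
Step 3: cheapest edge leaving the tree is C–E (6); add C.
Step 4: cheapest edge leaving the tree is C–F (3); add F.
Step 5: cheapest edge leaving the tree is E–G (9); add G.
Step 6: cheapest edge leaving the tree is B–C (11); add B.
MST edges: D–E, A–D, C–E, C–F, E–G, B–C; total weight 5+6+6+3+9+11 = 40.

40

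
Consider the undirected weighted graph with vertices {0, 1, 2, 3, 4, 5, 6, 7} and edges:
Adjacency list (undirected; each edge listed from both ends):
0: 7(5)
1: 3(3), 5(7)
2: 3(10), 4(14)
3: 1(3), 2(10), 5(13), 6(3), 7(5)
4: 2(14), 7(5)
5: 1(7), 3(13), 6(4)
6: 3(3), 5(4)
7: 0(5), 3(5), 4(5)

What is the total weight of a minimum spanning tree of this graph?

35

Kruskal: consider edges lightest-first.
1—3 (3): add — endpoints in different components.
3—6 (3): add — endpoints in different components.
5—6 (4): add — endpoints in different components.
0—7 (5): add — endpoints in different components.
3—7 (5): add — endpoints in different components.
4—7 (5): add — endpoints in different components.
1—5 (7): skip — 1 and 5 already connected.
2—3 (10): add — endpoints in different components.
MST edges: 1—3, 3—6, 5—6, 0—7, 3—7, 4—7, 2—3; total weight 3+3+4+5+5+5+10 = 35.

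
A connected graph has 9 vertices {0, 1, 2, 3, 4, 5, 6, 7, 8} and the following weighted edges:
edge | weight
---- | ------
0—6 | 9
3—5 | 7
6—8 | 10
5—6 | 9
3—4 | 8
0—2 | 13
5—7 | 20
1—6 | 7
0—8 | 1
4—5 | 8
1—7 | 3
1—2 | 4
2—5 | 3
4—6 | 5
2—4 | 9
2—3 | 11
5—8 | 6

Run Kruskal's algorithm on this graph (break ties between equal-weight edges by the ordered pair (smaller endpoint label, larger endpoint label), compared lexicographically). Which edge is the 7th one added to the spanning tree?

Kruskal's algorithm — process edges by increasing weight (ties by edge label):
0—8 (1): add — endpoints in different components.
1—7 (3): add — endpoints in different components.
2—5 (3): add — endpoints in different components.
1—2 (4): add — endpoints in different components.
4—6 (5): add — endpoints in different components.
5—8 (6): add — endpoints in different components.
1—6 (7): add — endpoints in different components.
3—5 (7): add — endpoints in different components.
The 7th edge added is 1—6.

1-6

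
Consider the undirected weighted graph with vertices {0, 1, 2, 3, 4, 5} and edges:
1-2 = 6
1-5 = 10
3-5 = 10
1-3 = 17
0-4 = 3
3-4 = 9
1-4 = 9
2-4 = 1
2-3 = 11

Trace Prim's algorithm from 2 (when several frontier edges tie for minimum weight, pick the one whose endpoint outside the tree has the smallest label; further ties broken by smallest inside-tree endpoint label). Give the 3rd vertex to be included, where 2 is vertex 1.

0

Prim's algorithm from 2:
Step 1: frontier [2-4 1, 1-2 6, 2-3 11] → take 2-4 (1); add 4.
Step 2: frontier [1-2 6, 2-3 11, 0-4 3, 1-4 9, 3-4 9] → take 0-4 (3); add 0.
Step 3: frontier [1-2 6, 2-3 11, 1-4 9, 3-4 9] → take 1-2 (6); add 1.
Step 4: frontier [1-5 10, 1-3 17, 2-3 11, 3-4 9] → take 3-4 (9); add 3.
Step 5: frontier [1-5 10, 3-5 10] → take 1-5 (10); add 5.
Vertex order: 2, 4, 0, 1, 3, 5. The 3rd vertex is 0.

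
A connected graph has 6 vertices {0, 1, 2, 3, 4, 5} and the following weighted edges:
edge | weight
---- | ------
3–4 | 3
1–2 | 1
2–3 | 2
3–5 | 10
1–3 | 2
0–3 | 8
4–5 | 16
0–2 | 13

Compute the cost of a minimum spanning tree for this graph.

Sort edges by weight, then run Kruskal:
1–2 (1): add. Components now {0} {1,2} {3} {4} {5}
1–3 (2): add. Components now {0} {1,2,3} {4} {5}
2–3 (2): skip — 2 and 3 already connected.
3–4 (3): add. Components now {0} {1,2,3,4} {5}
0–3 (8): add. Components now {0,1,2,3,4} {5}
3–5 (10): add. Components now {0,1,2,3,4,5}
MST edges: 1–2, 1–3, 3–4, 0–3, 3–5; total weight 1+2+3+8+10 = 24.

24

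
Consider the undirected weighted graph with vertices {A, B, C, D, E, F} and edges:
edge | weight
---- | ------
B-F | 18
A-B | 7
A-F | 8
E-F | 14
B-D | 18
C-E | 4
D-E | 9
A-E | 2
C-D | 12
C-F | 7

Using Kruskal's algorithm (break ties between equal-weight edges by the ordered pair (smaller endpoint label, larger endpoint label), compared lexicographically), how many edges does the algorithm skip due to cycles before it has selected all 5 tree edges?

1

Sort edges by weight, then run Kruskal:
A-E (2): add. Components now {A,E} {B} {C} {D} {F}
C-E (4): add. Components now {A,C,E} {B} {D} {F}
A-B (7): add. Components now {A,B,C,E} {D} {F}
C-F (7): add. Components now {A,B,C,E,F} {D}
A-F (8): skip — A and F already connected.
D-E (9): add. Components now {A,B,C,D,E,F}
Edges rejected before the tree was complete: 1.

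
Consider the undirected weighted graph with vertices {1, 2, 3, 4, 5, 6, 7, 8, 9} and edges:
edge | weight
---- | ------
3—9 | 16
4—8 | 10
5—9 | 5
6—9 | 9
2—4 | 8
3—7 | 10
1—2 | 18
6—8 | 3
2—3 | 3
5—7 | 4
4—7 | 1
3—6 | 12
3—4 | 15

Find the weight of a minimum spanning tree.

51

Kruskal's algorithm — process edges by increasing weight (ties by edge label):
4—7 (1): add — endpoints in different components.
2—3 (3): add — endpoints in different components.
6—8 (3): add — endpoints in different components.
5—7 (4): add — endpoints in different components.
5—9 (5): add — endpoints in different components.
2—4 (8): add — endpoints in different components.
6—9 (9): add — endpoints in different components.
3—7 (10): skip — 3 and 7 already connected.
4—8 (10): skip — 4 and 8 already connected.
3—6 (12): skip — 3 and 6 already connected.
3—4 (15): skip — 3 and 4 already connected.
3—9 (16): skip — 3 and 9 already connected.
1—2 (18): add — endpoints in different components.
MST edges: 4—7, 2—3, 6—8, 5—7, 5—9, 2—4, 6—9, 1—2; total weight 1+3+3+4+5+8+9+18 = 51.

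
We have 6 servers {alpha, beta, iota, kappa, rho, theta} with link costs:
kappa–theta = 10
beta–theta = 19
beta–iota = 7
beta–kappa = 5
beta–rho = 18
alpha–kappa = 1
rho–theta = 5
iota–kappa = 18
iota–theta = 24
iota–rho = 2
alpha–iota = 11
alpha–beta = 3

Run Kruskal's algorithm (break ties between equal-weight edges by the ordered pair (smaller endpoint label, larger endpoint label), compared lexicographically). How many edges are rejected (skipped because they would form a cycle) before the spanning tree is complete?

1

Kruskal's algorithm — process edges by increasing weight (ties by edge label):
alpha–kappa (1): add. Components now {iota} {alpha,kappa} {rho} {theta} {beta}
iota–rho (2): add. Components now {iota,rho} {alpha,kappa} {theta} {beta}
alpha–beta (3): add. Components now {iota,rho} {alpha,beta,kappa} {theta}
beta–kappa (5): skip — kappa and beta already connected.
rho–theta (5): add. Components now {iota,rho,theta} {alpha,beta,kappa}
beta–iota (7): add. Components now {alpha,beta,iota,kappa,rho,theta}
Edges rejected before the tree was complete: 1.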